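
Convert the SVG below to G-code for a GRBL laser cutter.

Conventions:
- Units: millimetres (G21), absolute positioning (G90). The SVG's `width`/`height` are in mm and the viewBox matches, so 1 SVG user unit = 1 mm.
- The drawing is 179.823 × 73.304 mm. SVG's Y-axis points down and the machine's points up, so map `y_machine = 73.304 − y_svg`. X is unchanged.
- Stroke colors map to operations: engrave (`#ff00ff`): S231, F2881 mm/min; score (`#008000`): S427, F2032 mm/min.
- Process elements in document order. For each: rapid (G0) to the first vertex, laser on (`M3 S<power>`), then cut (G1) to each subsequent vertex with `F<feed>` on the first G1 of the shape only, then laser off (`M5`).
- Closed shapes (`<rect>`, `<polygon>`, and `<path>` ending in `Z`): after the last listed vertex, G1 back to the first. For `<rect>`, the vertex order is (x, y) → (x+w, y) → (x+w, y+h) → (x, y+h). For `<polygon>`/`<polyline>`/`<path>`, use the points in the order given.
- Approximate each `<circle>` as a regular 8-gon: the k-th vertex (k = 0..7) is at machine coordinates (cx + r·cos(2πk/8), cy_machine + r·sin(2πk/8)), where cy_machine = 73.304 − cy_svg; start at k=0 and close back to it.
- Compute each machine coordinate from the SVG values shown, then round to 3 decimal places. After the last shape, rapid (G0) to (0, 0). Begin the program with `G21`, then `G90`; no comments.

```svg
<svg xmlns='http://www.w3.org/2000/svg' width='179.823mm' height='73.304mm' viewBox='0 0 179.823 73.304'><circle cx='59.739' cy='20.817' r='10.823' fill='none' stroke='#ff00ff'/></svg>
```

G21
G90
G0 X70.562 Y52.487
M3 S231
G1 X67.392 Y60.140 F2881
G1 X59.739 Y63.310
G1 X52.086 Y60.140
G1 X48.916 Y52.487
G1 X52.086 Y44.834
G1 X59.739 Y41.664
G1 X67.392 Y44.834
G1 X70.562 Y52.487
M5
G0 X0.000 Y0.000

viewBox `0 0 179.823 73.304` with mm width/height → 1 unit = 1 mm. Flip: y_m = 73.304 − y_svg.

**Shape 1** — `<circle>` circle, stroke `#ff00ff` → engrave (S231, F2881). Machine vertices: (70.562,52.487) → (67.392,60.140) → (59.739,63.310) → (52.086,60.140) → (48.916,52.487) → (52.086,44.834) → (59.739,41.664) → (67.392,44.834) → (70.562,52.487). Closed: final G1 returns to the first vertex.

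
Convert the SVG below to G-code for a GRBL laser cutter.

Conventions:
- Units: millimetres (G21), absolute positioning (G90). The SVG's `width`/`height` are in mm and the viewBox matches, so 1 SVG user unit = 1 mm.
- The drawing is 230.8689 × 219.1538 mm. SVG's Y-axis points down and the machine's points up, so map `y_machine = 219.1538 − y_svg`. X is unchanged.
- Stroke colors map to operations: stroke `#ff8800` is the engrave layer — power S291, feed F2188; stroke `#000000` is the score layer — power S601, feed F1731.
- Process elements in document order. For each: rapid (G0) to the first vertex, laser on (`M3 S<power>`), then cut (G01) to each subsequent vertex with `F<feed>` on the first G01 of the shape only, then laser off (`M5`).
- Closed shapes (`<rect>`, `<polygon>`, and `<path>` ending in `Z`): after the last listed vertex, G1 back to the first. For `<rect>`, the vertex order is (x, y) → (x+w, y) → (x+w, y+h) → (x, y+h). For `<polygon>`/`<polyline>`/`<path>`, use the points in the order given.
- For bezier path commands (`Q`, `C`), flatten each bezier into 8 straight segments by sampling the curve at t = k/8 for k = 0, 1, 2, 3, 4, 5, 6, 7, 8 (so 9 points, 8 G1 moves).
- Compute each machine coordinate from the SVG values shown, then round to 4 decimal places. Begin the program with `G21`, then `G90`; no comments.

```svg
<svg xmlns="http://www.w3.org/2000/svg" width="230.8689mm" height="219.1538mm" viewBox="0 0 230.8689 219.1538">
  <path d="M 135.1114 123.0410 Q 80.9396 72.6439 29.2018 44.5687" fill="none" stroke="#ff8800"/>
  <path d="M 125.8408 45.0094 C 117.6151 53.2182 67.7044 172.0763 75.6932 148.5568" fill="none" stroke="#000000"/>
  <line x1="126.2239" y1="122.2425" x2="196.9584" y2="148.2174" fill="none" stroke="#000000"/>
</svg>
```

1 u = 1 mm; y_m = 219.1538 − y.

[1] `<path>` quadratic bezier, #ff8800→engrave S291 F2188: (135.1114,96.1128) → (121.6065,108.3633) → (108.1776,119.9162) → (94.8248,130.7716) → (81.5481,140.9294) → (68.3474,150.3897) → (55.2228,159.1524) → (42.1743,167.2175) → (29.2018,174.5851)

[2] `<path>` cubic bezier, #000000→score S601 F1731: (125.8408,174.1444) → (120.9967,166.3736) → (113.4116,151.1946) → (104.2526,131.5725) → (94.6866,110.4726) → (85.8806,90.8599) → (79.0017,75.6996) → (75.2169,67.9569) → (75.6932,70.5970)

[3] `<line>` line segment, #000000→score S601 F1731: (126.2239,96.9113) → (196.9584,70.9364)

G21
G90
G0 X135.1114 Y96.1128
M3 S291
G01 X121.6065 Y108.3633 F2188
G01 X108.1776 Y119.9162
G01 X94.8248 Y130.7716
G01 X81.5481 Y140.9294
G01 X68.3474 Y150.3897
G01 X55.2228 Y159.1524
G01 X42.1743 Y167.2175
G01 X29.2018 Y174.5851
M5
G0 X125.8408 Y174.1444
M3 S601
G01 X120.9967 Y166.3736 F1731
G01 X113.4116 Y151.1946
G01 X104.2526 Y131.5725
G01 X94.6866 Y110.4726
G01 X85.8806 Y90.8599
G01 X79.0017 Y75.6996
G01 X75.2169 Y67.9569
G01 X75.6932 Y70.5970
M5
G0 X126.2239 Y96.9113
M3 S601
G01 X196.9584 Y70.9364 F1731
M5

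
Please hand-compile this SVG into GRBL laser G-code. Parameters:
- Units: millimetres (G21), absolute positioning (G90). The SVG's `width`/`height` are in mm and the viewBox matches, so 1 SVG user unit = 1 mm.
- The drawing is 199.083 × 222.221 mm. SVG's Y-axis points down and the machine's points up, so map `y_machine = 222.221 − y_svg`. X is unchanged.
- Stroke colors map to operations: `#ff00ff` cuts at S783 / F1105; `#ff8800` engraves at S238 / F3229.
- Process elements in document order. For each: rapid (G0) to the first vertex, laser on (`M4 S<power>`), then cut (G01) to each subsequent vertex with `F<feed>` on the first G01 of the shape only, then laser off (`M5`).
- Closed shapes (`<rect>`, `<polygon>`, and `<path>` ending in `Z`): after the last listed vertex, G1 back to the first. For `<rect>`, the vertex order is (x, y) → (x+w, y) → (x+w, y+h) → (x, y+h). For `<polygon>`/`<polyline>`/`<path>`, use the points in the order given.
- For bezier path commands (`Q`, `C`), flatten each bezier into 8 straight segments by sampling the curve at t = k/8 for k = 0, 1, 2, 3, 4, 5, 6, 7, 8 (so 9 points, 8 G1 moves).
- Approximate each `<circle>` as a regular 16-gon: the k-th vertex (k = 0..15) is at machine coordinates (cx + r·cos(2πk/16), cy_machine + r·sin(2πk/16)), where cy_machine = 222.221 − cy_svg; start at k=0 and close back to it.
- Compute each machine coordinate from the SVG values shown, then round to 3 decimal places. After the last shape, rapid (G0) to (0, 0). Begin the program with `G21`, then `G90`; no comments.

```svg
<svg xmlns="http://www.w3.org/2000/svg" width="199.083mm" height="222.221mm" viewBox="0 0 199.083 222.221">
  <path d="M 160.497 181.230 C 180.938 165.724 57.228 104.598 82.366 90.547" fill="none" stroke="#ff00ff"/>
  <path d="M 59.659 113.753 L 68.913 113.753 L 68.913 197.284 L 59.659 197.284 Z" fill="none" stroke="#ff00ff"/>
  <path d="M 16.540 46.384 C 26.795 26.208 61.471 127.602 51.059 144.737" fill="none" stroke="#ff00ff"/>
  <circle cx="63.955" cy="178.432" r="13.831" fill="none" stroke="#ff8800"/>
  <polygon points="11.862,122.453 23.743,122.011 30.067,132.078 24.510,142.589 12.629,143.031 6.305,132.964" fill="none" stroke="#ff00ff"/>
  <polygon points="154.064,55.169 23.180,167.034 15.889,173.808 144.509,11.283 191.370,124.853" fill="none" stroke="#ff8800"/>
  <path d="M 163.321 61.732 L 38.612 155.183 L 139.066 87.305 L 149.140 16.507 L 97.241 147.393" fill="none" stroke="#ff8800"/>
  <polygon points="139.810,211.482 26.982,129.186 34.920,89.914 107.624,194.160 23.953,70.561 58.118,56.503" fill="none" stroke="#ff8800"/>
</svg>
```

Since the viewBox matches the mm dimensions, user units are millimetres directly. The only transform is the Y-flip y_m = 222.221 − y_svg.

Shape 1 is a cubic bezier drawn with `<path>`. Its stroke #ff00ff means cut at S783, F1105. After flipping Y the toolpath is (160.497,40.991) → (161.978,48.763) → (153.378,59.726) → (138.131,72.793) → (119.670,86.878) → (101.430,100.895) → (86.843,113.758) → (79.344,124.379) → (82.366,131.674).

Shape 2 is a rectangle drawn with `<path>`. Its stroke #ff00ff means cut at S783, F1105. After flipping Y the toolpath is (59.659,108.468) → (68.913,108.468) → (68.913,24.937) → (59.659,24.937) → (59.659,108.468), returning to the start.

Shape 3 is a cubic bezier drawn with `<path>`. Its stroke #ff00ff means cut at S783, F1105. After flipping Y the toolpath is (16.540,175.837) → (21.395,178.106) → (27.724,171.391) → (34.714,158.102) → (41.550,140.652) → (47.417,121.453) → (51.500,102.918) → (52.986,87.457) → (51.059,77.484).

Shape 4 is a circle drawn with `<circle>`. Its stroke #ff8800 means engrave at S238, F3229. After flipping Y the toolpath is (77.786,43.789) → (76.733,49.082) → (73.735,53.569) → (69.248,56.567) → (63.955,57.620) → (58.662,56.567) → (54.175,53.569) → (51.177,49.082) → (50.124,43.789) → (51.177,38.496) → (54.175,34.009) → (58.662,31.011) → (63.955,29.958) → (69.248,31.011) → (73.735,34.009) → (76.733,38.496) → (77.786,43.789), returning to the start.

Shape 5 is a regular polygon drawn with `<polygon>`. Its stroke #ff00ff means cut at S783, F1105. After flipping Y the toolpath is (11.862,99.768) → (23.743,100.210) → (30.067,90.143) → (24.510,79.632) → (12.629,79.190) → (6.305,89.257) → (11.862,99.768), returning to the start.

Shape 6 is a closed polygon drawn with `<polygon>`. Its stroke #ff8800 means engrave at S238, F3229. After flipping Y the toolpath is (154.064,167.052) → (23.180,55.187) → (15.889,48.413) → (144.509,210.938) → (191.370,97.368) → (154.064,167.052), returning to the start.

Shape 7 is a open polyline drawn with `<path>`. Its stroke #ff8800 means engrave at S238, F3229. After flipping Y the toolpath is (163.321,160.489) → (38.612,67.038) → (139.066,134.916) → (149.140,205.714) → (97.241,74.828).

Shape 8 is a closed polygon drawn with `<polygon>`. Its stroke #ff8800 means engrave at S238, F3229. After flipping Y the toolpath is (139.810,10.739) → (26.982,93.035) → (34.920,132.307) → (107.624,28.061) → (23.953,151.660) → (58.118,165.718) → (139.810,10.739), returning to the start.

G21
G90
G0 X160.497 Y40.991
M4 S783
G01 X161.978 Y48.763 F1105
G01 X153.378 Y59.726
G01 X138.131 Y72.793
G01 X119.670 Y86.878
G01 X101.430 Y100.895
G01 X86.843 Y113.758
G01 X79.344 Y124.379
G01 X82.366 Y131.674
M5
G0 X59.659 Y108.468
M4 S783
G01 X68.913 Y108.468 F1105
G01 X68.913 Y24.937
G01 X59.659 Y24.937
G01 X59.659 Y108.468
M5
G0 X16.540 Y175.837
M4 S783
G01 X21.395 Y178.106 F1105
G01 X27.724 Y171.391
G01 X34.714 Y158.102
G01 X41.550 Y140.652
G01 X47.417 Y121.453
G01 X51.500 Y102.918
G01 X52.986 Y87.457
G01 X51.059 Y77.484
M5
G0 X77.786 Y43.789
M4 S238
G01 X76.733 Y49.082 F3229
G01 X73.735 Y53.569
G01 X69.248 Y56.567
G01 X63.955 Y57.620
G01 X58.662 Y56.567
G01 X54.175 Y53.569
G01 X51.177 Y49.082
G01 X50.124 Y43.789
G01 X51.177 Y38.496
G01 X54.175 Y34.009
G01 X58.662 Y31.011
G01 X63.955 Y29.958
G01 X69.248 Y31.011
G01 X73.735 Y34.009
G01 X76.733 Y38.496
G01 X77.786 Y43.789
M5
G0 X11.862 Y99.768
M4 S783
G01 X23.743 Y100.210 F1105
G01 X30.067 Y90.143
G01 X24.510 Y79.632
G01 X12.629 Y79.190
G01 X6.305 Y89.257
G01 X11.862 Y99.768
M5
G0 X154.064 Y167.052
M4 S238
G01 X23.180 Y55.187 F3229
G01 X15.889 Y48.413
G01 X144.509 Y210.938
G01 X191.370 Y97.368
G01 X154.064 Y167.052
M5
G0 X163.321 Y160.489
M4 S238
G01 X38.612 Y67.038 F3229
G01 X139.066 Y134.916
G01 X149.140 Y205.714
G01 X97.241 Y74.828
M5
G0 X139.810 Y10.739
M4 S238
G01 X26.982 Y93.035 F3229
G01 X34.920 Y132.307
G01 X107.624 Y28.061
G01 X23.953 Y151.660
G01 X58.118 Y165.718
G01 X139.810 Y10.739
M5
G0 X0.000 Y0.000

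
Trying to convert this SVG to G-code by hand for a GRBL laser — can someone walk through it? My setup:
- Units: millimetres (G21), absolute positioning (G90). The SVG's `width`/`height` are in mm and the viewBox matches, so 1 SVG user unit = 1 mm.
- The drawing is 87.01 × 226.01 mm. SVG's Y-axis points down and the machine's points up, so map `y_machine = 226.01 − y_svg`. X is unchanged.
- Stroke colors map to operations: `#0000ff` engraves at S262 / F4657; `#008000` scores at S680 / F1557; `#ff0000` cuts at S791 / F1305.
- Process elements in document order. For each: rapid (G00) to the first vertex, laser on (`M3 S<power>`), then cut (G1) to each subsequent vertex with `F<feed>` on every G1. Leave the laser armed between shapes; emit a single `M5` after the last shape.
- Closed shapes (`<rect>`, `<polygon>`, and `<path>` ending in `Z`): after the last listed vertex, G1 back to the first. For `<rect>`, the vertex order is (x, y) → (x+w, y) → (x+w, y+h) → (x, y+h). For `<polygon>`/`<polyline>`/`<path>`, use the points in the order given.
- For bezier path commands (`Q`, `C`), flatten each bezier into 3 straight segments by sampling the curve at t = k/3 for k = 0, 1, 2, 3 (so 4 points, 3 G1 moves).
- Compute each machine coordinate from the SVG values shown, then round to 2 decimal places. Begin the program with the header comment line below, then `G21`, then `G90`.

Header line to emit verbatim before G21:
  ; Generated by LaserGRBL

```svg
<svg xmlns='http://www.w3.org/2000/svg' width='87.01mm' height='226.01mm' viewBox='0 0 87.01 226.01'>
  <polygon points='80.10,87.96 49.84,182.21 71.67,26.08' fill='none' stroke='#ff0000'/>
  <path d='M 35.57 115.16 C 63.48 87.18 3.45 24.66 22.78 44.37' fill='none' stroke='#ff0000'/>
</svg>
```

; Generated by LaserGRBL
G21
G90
G00 X80.10 Y138.05
M3 S791
G1 X49.84 Y43.80 F1305
G1 X71.67 Y199.93 F1305
G1 X80.10 Y138.05 F1305
G00 X35.57 Y110.85
M3 S791
G1 X40.36 Y146.02 F1305
G1 X23.71 Y178.26 F1305
G1 X22.78 Y181.64 F1305
M5

1 u = 1 mm; y_m = 226.01 − y.

[1] `<polygon>` closed polygon, #ff0000→cut S791 F1305: (80.10,138.05) → (49.84,43.80) → (71.67,199.93) → (80.10,138.05) (closed)

[2] `<path>` cubic bezier, #ff0000→cut S791 F1305: (35.57,110.85) → (40.36,146.02) → (23.71,178.26) → (22.78,181.64)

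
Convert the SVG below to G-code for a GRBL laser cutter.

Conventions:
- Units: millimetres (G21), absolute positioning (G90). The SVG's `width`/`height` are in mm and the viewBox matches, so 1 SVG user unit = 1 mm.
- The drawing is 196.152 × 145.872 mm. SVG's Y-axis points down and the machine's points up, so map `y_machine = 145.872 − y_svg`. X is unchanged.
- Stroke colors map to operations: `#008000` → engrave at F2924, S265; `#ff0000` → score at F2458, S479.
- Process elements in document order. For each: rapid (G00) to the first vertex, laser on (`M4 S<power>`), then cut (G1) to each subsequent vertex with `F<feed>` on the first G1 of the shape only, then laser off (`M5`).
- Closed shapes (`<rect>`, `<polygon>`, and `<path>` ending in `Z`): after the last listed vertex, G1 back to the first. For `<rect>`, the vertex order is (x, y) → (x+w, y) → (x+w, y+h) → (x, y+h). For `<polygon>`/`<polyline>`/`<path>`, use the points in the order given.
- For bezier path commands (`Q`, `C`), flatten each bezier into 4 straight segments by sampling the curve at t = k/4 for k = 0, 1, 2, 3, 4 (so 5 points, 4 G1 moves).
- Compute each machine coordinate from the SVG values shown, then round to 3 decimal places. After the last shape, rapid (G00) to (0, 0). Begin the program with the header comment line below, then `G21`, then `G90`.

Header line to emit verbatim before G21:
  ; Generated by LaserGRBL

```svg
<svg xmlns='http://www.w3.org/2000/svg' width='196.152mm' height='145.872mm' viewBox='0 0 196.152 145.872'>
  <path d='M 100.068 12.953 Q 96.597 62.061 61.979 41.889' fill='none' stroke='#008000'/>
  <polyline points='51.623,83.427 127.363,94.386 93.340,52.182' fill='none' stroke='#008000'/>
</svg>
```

1 u = 1 mm; y_m = 145.872 − y.

[1] `<path>` quadratic bezier, #008000→engrave S265 F2924: (100.068,132.919) → (96.386,112.695) → (88.810,101.131) → (77.341,98.227) → (61.979,103.983)

[2] `<polyline>` open polyline, #008000→engrave S265 F2924: (51.623,62.445) → (127.363,51.486) → (93.340,93.690)

; Generated by LaserGRBL
G21
G90
G00 X100.068 Y132.919
M4 S265
G1 X96.386 Y112.695 F2924
G1 X88.810 Y101.131
G1 X77.341 Y98.227
G1 X61.979 Y103.983
M5
G00 X51.623 Y62.445
M4 S265
G1 X127.363 Y51.486 F2924
G1 X93.340 Y93.690
M5
G00 X0.000 Y0.000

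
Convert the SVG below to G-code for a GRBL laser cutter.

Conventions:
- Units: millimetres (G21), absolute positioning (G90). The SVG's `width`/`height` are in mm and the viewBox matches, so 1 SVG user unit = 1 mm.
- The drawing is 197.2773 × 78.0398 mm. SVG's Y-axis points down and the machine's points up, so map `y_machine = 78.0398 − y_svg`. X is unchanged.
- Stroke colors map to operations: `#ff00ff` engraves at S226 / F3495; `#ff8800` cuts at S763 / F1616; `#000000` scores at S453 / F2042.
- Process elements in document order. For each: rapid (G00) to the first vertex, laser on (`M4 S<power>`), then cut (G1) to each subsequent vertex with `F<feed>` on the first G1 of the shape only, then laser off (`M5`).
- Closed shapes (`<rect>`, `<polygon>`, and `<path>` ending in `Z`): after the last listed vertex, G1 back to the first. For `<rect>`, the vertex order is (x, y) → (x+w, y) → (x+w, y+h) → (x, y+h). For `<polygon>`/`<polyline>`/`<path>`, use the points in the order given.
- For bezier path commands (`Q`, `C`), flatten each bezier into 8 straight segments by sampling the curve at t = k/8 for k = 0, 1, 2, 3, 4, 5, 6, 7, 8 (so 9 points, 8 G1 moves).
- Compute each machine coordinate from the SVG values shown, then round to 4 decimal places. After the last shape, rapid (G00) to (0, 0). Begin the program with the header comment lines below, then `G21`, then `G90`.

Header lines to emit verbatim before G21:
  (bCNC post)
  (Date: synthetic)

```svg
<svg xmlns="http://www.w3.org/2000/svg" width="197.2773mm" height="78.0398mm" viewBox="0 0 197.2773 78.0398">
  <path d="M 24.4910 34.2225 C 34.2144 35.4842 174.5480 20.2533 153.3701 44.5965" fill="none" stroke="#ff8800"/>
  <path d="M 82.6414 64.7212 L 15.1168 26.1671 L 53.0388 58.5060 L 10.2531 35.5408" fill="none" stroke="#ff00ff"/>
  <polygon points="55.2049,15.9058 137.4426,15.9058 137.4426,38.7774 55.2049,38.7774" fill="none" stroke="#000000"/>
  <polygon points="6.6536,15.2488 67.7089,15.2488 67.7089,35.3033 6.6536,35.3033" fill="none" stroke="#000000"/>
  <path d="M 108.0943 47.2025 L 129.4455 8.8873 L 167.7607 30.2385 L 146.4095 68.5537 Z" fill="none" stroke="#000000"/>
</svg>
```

(bCNC post)
(Date: synthetic)
G21
G90
G00 X24.4910 Y43.8173
M4 S763
G1 X33.6891 Y44.0077 F1616
G1 X51.7086 Y45.0873
G1 X75.1261 Y46.3991
G1 X100.5185 Y47.2859
G1 X124.4624 Y47.0907
G1 X143.5345 Y45.1566
G1 X154.3115 Y40.8265
G1 X153.3701 Y33.4433
M5
G00 X82.6414 Y13.3186
M4 S226
G1 X15.1168 Y51.8727 F3495
G1 X53.0388 Y19.5338
G1 X10.2531 Y42.4990
M5
G00 X55.2049 Y62.1340
M4 S453
G1 X137.4426 Y62.1340 F2042
G1 X137.4426 Y39.2624
G1 X55.2049 Y39.2624
G1 X55.2049 Y62.1340
M5
G00 X6.6536 Y62.7910
M4 S453
G1 X67.7089 Y62.7910 F2042
G1 X67.7089 Y42.7365
G1 X6.6536 Y42.7365
G1 X6.6536 Y62.7910
M5
G00 X108.0943 Y30.8373
M4 S453
G1 X129.4455 Y69.1525 F2042
G1 X167.7607 Y47.8013
G1 X146.4095 Y9.4861
G1 X108.0943 Y30.8373
M5
G00 X0.0000 Y0.0000

viewBox `0 0 197.2773 78.0398` with mm width/height → 1 unit = 1 mm. Flip: y_m = 78.0398 − y_svg.

**Shape 1** — `<path>` cubic bezier, stroke `#ff8800` → cut (S763, F1616). Control points (SVG): P0=(24.4910,34.2225), P1=(34.2144,35.4842), P2=(174.5480,20.2533), P3=(153.3701,44.5965); sampled at t=k/8. Machine vertices: (24.4910,43.8173) → (33.6891,44.0077) → (51.7086,45.0873) → (75.1261,46.3991) → (100.5185,47.2859) → (124.4624,47.0907) → (143.5345,45.1566) → (154.3115,40.8265) → (153.3701,33.4433). Open path.

**Shape 2** — `<path>` open polyline, stroke `#ff00ff` → engrave (S226, F3495). Machine vertices: (82.6414,13.3186) → (15.1168,51.8727) → (53.0388,19.5338) → (10.2531,42.4990). Open path.

**Shape 3** — `<polygon>` rectangle, stroke `#000000` → score (S453, F2042). Machine vertices: (55.2049,62.1340) → (137.4426,62.1340) → (137.4426,39.2624) → (55.2049,39.2624) → (55.2049,62.1340). Closed: final G1 returns to the first vertex.

**Shape 4** — `<polygon>` rectangle, stroke `#000000` → score (S453, F2042). Machine vertices: (6.6536,62.7910) → (67.7089,62.7910) → (67.7089,42.7365) → (6.6536,42.7365) → (6.6536,62.7910). Closed: final G1 returns to the first vertex.

**Shape 5** — `<path>` regular polygon, stroke `#000000` → score (S453, F2042). Machine vertices: (108.0943,30.8373) → (129.4455,69.1525) → (167.7607,47.8013) → (146.4095,9.4861) → (108.0943,30.8373). Closed: final G1 returns to the first vertex.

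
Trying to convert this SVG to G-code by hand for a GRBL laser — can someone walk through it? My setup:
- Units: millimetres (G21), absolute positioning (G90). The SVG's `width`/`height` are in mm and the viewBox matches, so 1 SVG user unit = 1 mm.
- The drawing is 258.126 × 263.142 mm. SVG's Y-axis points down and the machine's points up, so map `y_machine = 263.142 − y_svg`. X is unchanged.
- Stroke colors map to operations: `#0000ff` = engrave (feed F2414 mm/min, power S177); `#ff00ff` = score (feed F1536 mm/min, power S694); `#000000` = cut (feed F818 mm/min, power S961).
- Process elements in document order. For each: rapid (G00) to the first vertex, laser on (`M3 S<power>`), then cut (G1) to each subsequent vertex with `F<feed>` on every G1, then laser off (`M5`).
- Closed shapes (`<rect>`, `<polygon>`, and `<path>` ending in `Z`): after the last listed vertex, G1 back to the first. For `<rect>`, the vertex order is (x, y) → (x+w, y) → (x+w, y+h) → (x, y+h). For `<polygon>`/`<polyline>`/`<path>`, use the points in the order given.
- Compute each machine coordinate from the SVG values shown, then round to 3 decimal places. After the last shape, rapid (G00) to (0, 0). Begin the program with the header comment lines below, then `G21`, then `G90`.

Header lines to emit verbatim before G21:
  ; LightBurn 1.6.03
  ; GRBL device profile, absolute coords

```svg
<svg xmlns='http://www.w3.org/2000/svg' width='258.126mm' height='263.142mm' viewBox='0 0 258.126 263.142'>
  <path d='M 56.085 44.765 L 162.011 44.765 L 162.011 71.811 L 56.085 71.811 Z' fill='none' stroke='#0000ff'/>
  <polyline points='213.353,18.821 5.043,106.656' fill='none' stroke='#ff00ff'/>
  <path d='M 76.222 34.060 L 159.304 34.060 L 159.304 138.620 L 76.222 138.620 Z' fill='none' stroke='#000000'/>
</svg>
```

1 u = 1 mm; y_m = 263.142 − y.

[1] `<path>` rectangle, #0000ff→engrave S177 F2414: (56.085,218.377) → (162.011,218.377) → (162.011,191.331) → (56.085,191.331) → (56.085,218.377) (closed)

[2] `<polyline>` line segment, #ff00ff→score S694 F1536: (213.353,244.321) → (5.043,156.486)

[3] `<path>` rectangle, #000000→cut S961 F818: (76.222,229.082) → (159.304,229.082) → (159.304,124.522) → (76.222,124.522) → (76.222,229.082) (closed)

; LightBurn 1.6.03
; GRBL device profile, absolute coords
G21
G90
G00 X56.085 Y218.377
M3 S177
G1 X162.011 Y218.377 F2414
G1 X162.011 Y191.331 F2414
G1 X56.085 Y191.331 F2414
G1 X56.085 Y218.377 F2414
M5
G00 X213.353 Y244.321
M3 S694
G1 X5.043 Y156.486 F1536
M5
G00 X76.222 Y229.082
M3 S961
G1 X159.304 Y229.082 F818
G1 X159.304 Y124.522 F818
G1 X76.222 Y124.522 F818
G1 X76.222 Y229.082 F818
M5
G00 X0.000 Y0.000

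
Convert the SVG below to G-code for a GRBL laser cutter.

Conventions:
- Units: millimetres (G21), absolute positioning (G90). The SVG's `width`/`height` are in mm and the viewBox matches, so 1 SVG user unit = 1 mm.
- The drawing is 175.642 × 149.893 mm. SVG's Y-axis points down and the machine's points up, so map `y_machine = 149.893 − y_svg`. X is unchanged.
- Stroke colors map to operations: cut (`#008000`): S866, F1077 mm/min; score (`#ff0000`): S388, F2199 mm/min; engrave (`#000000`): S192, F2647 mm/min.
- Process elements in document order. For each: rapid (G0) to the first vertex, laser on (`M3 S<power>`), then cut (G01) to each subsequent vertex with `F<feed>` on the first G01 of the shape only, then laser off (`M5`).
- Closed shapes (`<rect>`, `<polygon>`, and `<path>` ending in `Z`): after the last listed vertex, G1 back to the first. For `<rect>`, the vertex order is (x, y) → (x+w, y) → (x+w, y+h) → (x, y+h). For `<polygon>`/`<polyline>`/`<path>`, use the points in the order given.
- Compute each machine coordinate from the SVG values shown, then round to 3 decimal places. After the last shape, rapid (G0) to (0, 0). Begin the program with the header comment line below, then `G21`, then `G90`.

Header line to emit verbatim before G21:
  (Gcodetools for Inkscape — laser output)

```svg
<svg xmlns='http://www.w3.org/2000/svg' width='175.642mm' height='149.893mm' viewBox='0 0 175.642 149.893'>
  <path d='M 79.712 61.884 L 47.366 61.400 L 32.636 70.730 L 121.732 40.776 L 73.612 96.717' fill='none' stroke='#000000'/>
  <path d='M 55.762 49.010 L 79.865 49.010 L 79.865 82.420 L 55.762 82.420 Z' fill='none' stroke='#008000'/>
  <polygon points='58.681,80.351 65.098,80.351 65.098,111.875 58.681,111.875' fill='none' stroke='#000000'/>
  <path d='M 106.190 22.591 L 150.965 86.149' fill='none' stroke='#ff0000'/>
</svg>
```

(Gcodetools for Inkscape — laser output)
G21
G90
G0 X79.712 Y88.009
M3 S192
G01 X47.366 Y88.493 F2647
G01 X32.636 Y79.163
G01 X121.732 Y109.117
G01 X73.612 Y53.176
M5
G0 X55.762 Y100.883
M3 S866
G01 X79.865 Y100.883 F1077
G01 X79.865 Y67.473
G01 X55.762 Y67.473
G01 X55.762 Y100.883
M5
G0 X58.681 Y69.542
M3 S192
G01 X65.098 Y69.542 F2647
G01 X65.098 Y38.018
G01 X58.681 Y38.018
G01 X58.681 Y69.542
M5
G0 X106.190 Y127.302
M3 S388
G01 X150.965 Y63.744 F2199
M5
G0 X0.000 Y0.000

1 u = 1 mm; y_m = 149.893 − y.

[1] `<path>` open polyline, #000000→engrave S192 F2647: (79.712,88.009) → (47.366,88.493) → (32.636,79.163) → (121.732,109.117) → (73.612,53.176)

[2] `<path>` rectangle, #008000→cut S866 F1077: (55.762,100.883) → (79.865,100.883) → (79.865,67.473) → (55.762,67.473) → (55.762,100.883) (closed)

[3] `<polygon>` rectangle, #000000→engrave S192 F2647: (58.681,69.542) → (65.098,69.542) → (65.098,38.018) → (58.681,38.018) → (58.681,69.542) (closed)

[4] `<path>` line segment, #ff0000→score S388 F2199: (106.190,127.302) → (150.965,63.744)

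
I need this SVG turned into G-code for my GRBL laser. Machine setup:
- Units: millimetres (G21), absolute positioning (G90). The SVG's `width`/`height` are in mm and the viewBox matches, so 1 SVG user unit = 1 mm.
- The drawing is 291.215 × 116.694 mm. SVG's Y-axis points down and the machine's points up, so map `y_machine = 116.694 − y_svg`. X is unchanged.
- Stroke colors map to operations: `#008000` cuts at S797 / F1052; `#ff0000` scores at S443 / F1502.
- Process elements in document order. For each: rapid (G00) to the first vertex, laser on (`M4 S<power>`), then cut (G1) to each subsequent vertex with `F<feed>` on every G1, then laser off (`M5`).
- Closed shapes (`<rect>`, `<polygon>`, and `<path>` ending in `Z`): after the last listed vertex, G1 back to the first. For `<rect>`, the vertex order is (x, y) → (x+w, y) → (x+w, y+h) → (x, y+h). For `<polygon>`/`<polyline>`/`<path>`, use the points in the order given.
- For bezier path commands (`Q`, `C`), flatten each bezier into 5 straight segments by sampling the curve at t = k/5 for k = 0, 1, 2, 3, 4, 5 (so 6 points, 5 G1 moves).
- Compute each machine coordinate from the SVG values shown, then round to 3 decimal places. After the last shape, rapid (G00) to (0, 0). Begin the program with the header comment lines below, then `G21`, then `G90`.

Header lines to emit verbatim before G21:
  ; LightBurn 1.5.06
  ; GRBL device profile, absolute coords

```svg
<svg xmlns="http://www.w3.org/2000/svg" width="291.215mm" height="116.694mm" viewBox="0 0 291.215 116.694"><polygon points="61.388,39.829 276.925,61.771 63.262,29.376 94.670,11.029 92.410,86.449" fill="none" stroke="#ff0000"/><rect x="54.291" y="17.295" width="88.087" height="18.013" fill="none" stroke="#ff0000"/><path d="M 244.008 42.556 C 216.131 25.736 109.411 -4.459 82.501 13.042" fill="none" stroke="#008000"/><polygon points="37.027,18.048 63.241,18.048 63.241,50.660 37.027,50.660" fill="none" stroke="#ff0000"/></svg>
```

; LightBurn 1.5.06
; GRBL device profile, absolute coords
G21
G90
G00 X61.388 Y76.865
M4 S443
G1 X276.925 Y54.923 F1502
G1 X63.262 Y87.318 F1502
G1 X94.670 Y105.665 F1502
G1 X92.410 Y30.245 F1502
G1 X61.388 Y76.865 F1502
M5
G00 X54.291 Y99.399
M4 S443
G1 X142.378 Y99.399 F1502
G1 X142.378 Y81.386 F1502
G1 X54.291 Y81.386 F1502
G1 X54.291 Y99.399 F1502
M5
G00 X244.008 Y74.138
M4 S797
G1 X219.090 Y85.346 F1052
G1 X182.865 Y96.833 F1052
G1 X142.948 Y105.668 F1052
G1 X106.955 Y108.918 F1052
G1 X82.501 Y103.652 F1052
M5
G00 X37.027 Y98.646
M4 S443
G1 X63.241 Y98.646 F1502
G1 X63.241 Y66.034 F1502
G1 X37.027 Y66.034 F1502
G1 X37.027 Y98.646 F1502
M5
G00 X0.000 Y0.000

1 u = 1 mm; y_m = 116.694 − y.

[1] `<polygon>` closed polygon, #ff0000→score S443 F1502: (61.388,76.865) → (276.925,54.923) → (63.262,87.318) → (94.670,105.665) → (92.410,30.245) → (61.388,76.865) (closed)

[2] `<rect>` rectangle, #ff0000→score S443 F1502: (54.291,99.399) → (142.378,99.399) → (142.378,81.386) → (54.291,81.386) → (54.291,99.399) (closed)

[3] `<path>` cubic bezier, #008000→cut S797 F1052: (244.008,74.138) → (219.090,85.346) → (182.865,96.833) → (142.948,105.668) → (106.955,108.918) → (82.501,103.652)

[4] `<polygon>` rectangle, #ff0000→score S443 F1502: (37.027,98.646) → (63.241,98.646) → (63.241,66.034) → (37.027,66.034) → (37.027,98.646) (closed)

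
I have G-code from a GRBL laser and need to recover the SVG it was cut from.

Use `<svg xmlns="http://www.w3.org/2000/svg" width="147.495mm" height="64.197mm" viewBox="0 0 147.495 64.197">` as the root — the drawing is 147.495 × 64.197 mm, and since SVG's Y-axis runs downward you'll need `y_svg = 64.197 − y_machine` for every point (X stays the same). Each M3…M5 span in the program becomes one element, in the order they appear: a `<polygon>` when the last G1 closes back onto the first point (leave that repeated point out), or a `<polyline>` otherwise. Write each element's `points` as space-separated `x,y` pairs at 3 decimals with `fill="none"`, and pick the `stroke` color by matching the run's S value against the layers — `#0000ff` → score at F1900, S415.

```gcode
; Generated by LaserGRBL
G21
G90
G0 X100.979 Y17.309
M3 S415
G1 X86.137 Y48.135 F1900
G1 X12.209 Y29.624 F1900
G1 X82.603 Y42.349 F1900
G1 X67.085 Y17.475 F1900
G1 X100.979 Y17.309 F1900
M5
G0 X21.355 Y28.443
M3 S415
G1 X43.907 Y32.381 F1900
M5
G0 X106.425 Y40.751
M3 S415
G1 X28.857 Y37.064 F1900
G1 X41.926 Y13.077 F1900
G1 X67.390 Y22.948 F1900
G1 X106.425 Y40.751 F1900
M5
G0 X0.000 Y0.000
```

<svg xmlns="http://www.w3.org/2000/svg" width="147.495mm" height="64.197mm" viewBox="0 0 147.495 64.197">
  <polygon points="100.979,46.888 86.137,16.062 12.209,34.573 82.603,21.848 67.085,46.722" fill="none" stroke="#0000ff"/>
  <polyline points="21.355,35.754 43.907,31.816" fill="none" stroke="#0000ff"/>
  <polygon points="106.425,23.446 28.857,27.133 41.926,51.120 67.390,41.249" fill="none" stroke="#0000ff"/>
</svg>

Each laser-on run becomes one SVG element. Flip Y back into SVG space with y_svg = 64.197 − y_machine. Every run uses S415, so all elements get stroke `#0000ff` (score).

Run 1: The run returns to its start, so emit a `<polygon>` with points (Y-flipped): 100.979,46.888 86.137,16.062 12.209,34.573 82.603,21.848 67.085,46.722.

Run 2: The run is open, so emit a `<polyline>` with points (Y-flipped): 21.355,35.754 43.907,31.816.

Run 3: The run returns to its start, so emit a `<polygon>` with points (Y-flipped): 106.425,23.446 28.857,27.133 41.926,51.120 67.390,41.249.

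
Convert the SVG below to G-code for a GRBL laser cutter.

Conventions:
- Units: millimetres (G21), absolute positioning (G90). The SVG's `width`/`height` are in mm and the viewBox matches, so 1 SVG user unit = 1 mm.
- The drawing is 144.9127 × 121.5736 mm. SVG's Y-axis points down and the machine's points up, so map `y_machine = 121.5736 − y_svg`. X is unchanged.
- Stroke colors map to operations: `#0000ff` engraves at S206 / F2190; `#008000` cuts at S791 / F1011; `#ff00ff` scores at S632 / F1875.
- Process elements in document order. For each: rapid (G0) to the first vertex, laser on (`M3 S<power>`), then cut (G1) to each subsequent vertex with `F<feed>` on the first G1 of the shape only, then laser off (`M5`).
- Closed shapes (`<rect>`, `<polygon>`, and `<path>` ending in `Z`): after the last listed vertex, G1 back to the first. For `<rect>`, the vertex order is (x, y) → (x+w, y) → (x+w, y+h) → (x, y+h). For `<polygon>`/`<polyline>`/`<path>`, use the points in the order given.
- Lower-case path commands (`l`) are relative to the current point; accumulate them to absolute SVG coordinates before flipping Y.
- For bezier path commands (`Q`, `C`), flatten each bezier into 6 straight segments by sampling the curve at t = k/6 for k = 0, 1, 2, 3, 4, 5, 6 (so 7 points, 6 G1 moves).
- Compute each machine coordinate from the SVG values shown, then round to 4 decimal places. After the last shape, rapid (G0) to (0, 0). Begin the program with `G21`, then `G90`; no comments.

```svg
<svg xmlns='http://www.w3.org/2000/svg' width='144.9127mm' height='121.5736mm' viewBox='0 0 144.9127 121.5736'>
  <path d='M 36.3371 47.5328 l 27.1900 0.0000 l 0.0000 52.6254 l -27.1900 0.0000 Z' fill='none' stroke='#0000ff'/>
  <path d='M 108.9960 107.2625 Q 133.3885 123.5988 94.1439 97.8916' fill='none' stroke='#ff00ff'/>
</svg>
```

Since the viewBox matches the mm dimensions, user units are millimetres directly. The only transform is the Y-flip y_m = 121.5736 − y_svg.

Shape 1 is a rectangle drawn with `<path>`. Its stroke #0000ff means engrave at S206, F2190. After flipping Y the toolpath is (36.3371,74.0408) → (63.5271,74.0408) → (63.5271,21.4154) → (36.3371,21.4154) → (36.3371,74.0408), returning to the start.

Shape 2 is a quadratic bezier drawn with `<path>`. Its stroke #ff00ff means score at S632, F1875. After flipping Y the toolpath is (108.9960,14.3111) → (115.3591,10.0335) → (118.1869,8.0917) → (117.4792,8.4857) → (113.2362,11.2154) → (105.4577,16.2808) → (94.1439,23.6820).

G21
G90
G0 X36.3371 Y74.0408
M3 S206
G1 X63.5271 Y74.0408 F2190
G1 X63.5271 Y21.4154
G1 X36.3371 Y21.4154
G1 X36.3371 Y74.0408
M5
G0 X108.9960 Y14.3111
M3 S632
G1 X115.3591 Y10.0335 F1875
G1 X118.1869 Y8.0917
G1 X117.4792 Y8.4857
G1 X113.2362 Y11.2154
G1 X105.4577 Y16.2808
G1 X94.1439 Y23.6820
M5
G0 X0.0000 Y0.0000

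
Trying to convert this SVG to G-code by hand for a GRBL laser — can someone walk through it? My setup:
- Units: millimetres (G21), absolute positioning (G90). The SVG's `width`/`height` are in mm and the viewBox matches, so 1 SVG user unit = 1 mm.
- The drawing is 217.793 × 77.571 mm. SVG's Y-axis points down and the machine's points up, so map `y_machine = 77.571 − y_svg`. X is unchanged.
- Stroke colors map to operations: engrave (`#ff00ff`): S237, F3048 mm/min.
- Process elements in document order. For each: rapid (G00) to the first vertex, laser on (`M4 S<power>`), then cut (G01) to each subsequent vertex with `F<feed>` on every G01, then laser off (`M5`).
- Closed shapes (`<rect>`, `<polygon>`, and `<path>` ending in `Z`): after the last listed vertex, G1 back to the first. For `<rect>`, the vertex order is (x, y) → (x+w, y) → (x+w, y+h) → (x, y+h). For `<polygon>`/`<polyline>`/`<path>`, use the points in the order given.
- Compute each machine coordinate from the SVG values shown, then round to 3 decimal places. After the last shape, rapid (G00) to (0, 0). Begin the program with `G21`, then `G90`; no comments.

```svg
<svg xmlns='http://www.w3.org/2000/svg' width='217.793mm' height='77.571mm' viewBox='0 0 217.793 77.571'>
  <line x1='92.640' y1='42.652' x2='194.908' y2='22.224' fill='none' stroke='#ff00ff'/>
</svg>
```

Since the viewBox matches the mm dimensions, user units are millimetres directly. The only transform is the Y-flip y_m = 77.571 − y_svg.

Shape 1 is a line segment drawn with `<line>`. Its stroke #ff00ff means engrave at S237, F3048. After flipping Y the toolpath is (92.640,34.919) → (194.908,55.347).

G21
G90
G00 X92.640 Y34.919
M4 S237
G01 X194.908 Y55.347 F3048
M5
G00 X0.000 Y0.000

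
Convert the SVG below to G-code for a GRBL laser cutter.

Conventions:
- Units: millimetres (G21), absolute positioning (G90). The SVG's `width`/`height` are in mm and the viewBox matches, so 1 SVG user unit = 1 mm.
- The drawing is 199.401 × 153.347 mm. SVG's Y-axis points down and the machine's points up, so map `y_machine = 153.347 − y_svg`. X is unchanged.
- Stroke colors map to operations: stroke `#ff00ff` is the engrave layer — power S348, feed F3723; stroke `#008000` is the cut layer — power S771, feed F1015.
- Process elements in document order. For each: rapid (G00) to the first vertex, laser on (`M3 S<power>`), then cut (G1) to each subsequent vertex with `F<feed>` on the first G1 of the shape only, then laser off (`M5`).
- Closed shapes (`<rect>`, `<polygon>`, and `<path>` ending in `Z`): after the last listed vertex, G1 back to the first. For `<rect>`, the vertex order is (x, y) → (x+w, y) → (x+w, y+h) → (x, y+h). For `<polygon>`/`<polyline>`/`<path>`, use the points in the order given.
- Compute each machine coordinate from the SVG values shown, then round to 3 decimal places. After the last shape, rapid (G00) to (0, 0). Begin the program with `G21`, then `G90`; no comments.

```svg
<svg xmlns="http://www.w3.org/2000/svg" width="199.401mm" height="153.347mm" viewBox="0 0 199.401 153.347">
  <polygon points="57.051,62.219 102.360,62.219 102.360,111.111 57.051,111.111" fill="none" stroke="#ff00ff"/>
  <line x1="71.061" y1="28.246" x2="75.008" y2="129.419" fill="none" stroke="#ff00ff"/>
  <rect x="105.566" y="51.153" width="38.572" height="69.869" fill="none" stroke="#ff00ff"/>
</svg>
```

G21
G90
G00 X57.051 Y91.128
M3 S348
G1 X102.360 Y91.128 F3723
G1 X102.360 Y42.236
G1 X57.051 Y42.236
G1 X57.051 Y91.128
M5
G00 X71.061 Y125.101
M3 S348
G1 X75.008 Y23.928 F3723
M5
G00 X105.566 Y102.194
M3 S348
G1 X144.138 Y102.194 F3723
G1 X144.138 Y32.325
G1 X105.566 Y32.325
G1 X105.566 Y102.194
M5
G00 X0.000 Y0.000

Since the viewBox matches the mm dimensions, user units are millimetres directly. The only transform is the Y-flip y_m = 153.347 − y_svg.

Shape 1 is a rectangle drawn with `<polygon>`. Its stroke #ff00ff means engrave at S348, F3723. After flipping Y the toolpath is (57.051,91.128) → (102.360,91.128) → (102.360,42.236) → (57.051,42.236) → (57.051,91.128), returning to the start.

Shape 2 is a line segment drawn with `<line>`. Its stroke #ff00ff means engrave at S348, F3723. After flipping Y the toolpath is (71.061,125.101) → (75.008,23.928).

Shape 3 is a rectangle drawn with `<rect>`. Its stroke #ff00ff means engrave at S348, F3723. After flipping Y the toolpath is (105.566,102.194) → (144.138,102.194) → (144.138,32.325) → (105.566,32.325) → (105.566,102.194), returning to the start.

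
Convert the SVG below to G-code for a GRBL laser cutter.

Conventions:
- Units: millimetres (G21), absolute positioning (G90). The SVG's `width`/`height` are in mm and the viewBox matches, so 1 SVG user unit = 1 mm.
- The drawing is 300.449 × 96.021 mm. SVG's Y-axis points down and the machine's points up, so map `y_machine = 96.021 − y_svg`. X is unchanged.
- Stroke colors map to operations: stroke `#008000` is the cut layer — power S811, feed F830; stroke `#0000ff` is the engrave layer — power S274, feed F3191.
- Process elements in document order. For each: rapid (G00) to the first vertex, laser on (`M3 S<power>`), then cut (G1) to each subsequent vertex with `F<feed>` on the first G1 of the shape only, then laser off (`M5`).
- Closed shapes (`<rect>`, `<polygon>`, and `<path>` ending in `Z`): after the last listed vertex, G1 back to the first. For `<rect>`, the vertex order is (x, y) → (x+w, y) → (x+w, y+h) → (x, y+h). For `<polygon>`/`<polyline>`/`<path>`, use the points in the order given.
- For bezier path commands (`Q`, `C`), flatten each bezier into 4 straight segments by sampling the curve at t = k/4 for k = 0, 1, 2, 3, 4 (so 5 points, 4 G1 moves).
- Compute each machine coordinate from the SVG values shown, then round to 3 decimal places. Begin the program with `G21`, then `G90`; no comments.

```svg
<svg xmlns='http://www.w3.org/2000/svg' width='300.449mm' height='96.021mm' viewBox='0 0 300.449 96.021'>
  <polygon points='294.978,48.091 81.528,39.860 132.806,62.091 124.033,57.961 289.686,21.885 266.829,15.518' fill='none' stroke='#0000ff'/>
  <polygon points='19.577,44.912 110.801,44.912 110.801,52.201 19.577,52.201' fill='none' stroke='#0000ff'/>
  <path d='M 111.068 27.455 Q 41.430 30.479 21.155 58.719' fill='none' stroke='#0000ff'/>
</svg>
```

Since the viewBox matches the mm dimensions, user units are millimetres directly. The only transform is the Y-flip y_m = 96.021 − y_svg.

Shape 1 is a closed polygon drawn with `<polygon>`. Its stroke #0000ff means engrave at S274, F3191. After flipping Y the toolpath is (294.978,47.930) → (81.528,56.161) → (132.806,33.930) → (124.033,38.060) → (289.686,74.136) → (266.829,80.503) → (294.978,47.930), returning to the start.

Shape 2 is a rectangle drawn with `<polygon>`. Its stroke #0000ff means engrave at S274, F3191. After flipping Y the toolpath is (19.577,51.109) → (110.801,51.109) → (110.801,43.820) → (19.577,43.820) → (19.577,51.109), returning to the start.

Shape 3 is a quadratic bezier drawn with `<path>`. Its stroke #0000ff means engrave at S274, F3191. After flipping Y the toolpath is (111.068,68.566) → (79.334,65.478) → (53.771,59.238) → (34.378,49.846) → (21.155,37.302).

G21
G90
G00 X294.978 Y47.930
M3 S274
G1 X81.528 Y56.161 F3191
G1 X132.806 Y33.930
G1 X124.033 Y38.060
G1 X289.686 Y74.136
G1 X266.829 Y80.503
G1 X294.978 Y47.930
M5
G00 X19.577 Y51.109
M3 S274
G1 X110.801 Y51.109 F3191
G1 X110.801 Y43.820
G1 X19.577 Y43.820
G1 X19.577 Y51.109
M5
G00 X111.068 Y68.566
M3 S274
G1 X79.334 Y65.478 F3191
G1 X53.771 Y59.238
G1 X34.378 Y49.846
G1 X21.155 Y37.302
M5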